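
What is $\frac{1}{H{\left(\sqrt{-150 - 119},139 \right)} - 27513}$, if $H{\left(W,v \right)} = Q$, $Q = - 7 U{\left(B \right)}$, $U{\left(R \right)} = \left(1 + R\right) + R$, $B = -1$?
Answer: $- \frac{1}{27506} \approx -3.6356 \cdot 10^{-5}$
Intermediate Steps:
$U{\left(R \right)} = 1 + 2 R$
$Q = 7$ ($Q = - 7 \left(1 + 2 \left(-1\right)\right) = - 7 \left(1 - 2\right) = \left(-7\right) \left(-1\right) = 7$)
$H{\left(W,v \right)} = 7$
$\frac{1}{H{\left(\sqrt{-150 - 119},139 \right)} - 27513} = \frac{1}{7 - 27513} = \frac{1}{-27506} = - \frac{1}{27506}$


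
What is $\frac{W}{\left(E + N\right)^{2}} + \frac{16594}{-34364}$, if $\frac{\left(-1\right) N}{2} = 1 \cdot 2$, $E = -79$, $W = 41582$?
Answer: $\frac{657303891}{118366798} \approx 5.5531$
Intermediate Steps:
$N = -4$ ($N = - 2 \cdot 1 \cdot 2 = \left(-2\right) 2 = -4$)
$\frac{W}{\left(E + N\right)^{2}} + \frac{16594}{-34364} = \frac{41582}{\left(-79 - 4\right)^{2}} + \frac{16594}{-34364} = \frac{41582}{\left(-83\right)^{2}} + 16594 \left(- \frac{1}{34364}\right) = \frac{41582}{6889} - \frac{8297}{17182} = \frac{657303891}{118366798}$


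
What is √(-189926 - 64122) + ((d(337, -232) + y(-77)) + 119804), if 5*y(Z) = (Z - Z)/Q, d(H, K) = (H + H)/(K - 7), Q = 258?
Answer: 28632482/239 + 4*I*√15878 ≈ 1.198e+5 + 504.03*I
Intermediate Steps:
d(H, K) = 2*H/(-7 + K) (d(H, K) = (2*H)/(-7 + K) = 2*H/(-7 + K))
y(Z) = 0 (y(Z) = ((Z - Z)/258)/5 = (0*(1/258))/5 = (⅕)*0 = 0)
√(-189926 - 64122) + ((d(337, -232) + y(-77)) + 119804) = √(-189926 - 64122) + ((2*337/(-7 - 232) + 0) + 119804) = √(-254048) + ((2*337/(-239) + 0) + 119804) = 4*I*√15878 + ((2*337*(-1/239) + 0) + 119804) = 4*I*√15878 + ((-674/239 + 0) + 119804) = 4*I*√15878 + (-674/239 + 119804) = 4*I*√15878 + 28632482/239 = 28632482/239 + 4*I*√15878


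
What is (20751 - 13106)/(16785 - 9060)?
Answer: 1529/1545 ≈ 0.98964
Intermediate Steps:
(20751 - 13106)/(16785 - 9060) = 7645/7725 = 7645*(1/7725) = 1529/1545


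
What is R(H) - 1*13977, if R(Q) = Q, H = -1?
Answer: -13978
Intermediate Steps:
R(H) - 1*13977 = -1 - 1*13977 = -1 - 13977 = -13978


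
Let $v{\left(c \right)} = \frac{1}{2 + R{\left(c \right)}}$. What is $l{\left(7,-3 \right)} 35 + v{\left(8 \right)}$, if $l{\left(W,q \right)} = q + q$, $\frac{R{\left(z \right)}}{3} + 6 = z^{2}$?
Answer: $- \frac{36959}{176} \approx -209.99$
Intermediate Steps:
$R{\left(z \right)} = -18 + 3 z^{2}$
$v{\left(c \right)} = \frac{1}{-16 + 3 c^{2}}$ ($v{\left(c \right)} = \frac{1}{2 + \left(-18 + 3 c^{2}\right)} = \frac{1}{-16 + 3 c^{2}}$)
$l{\left(W,q \right)} = 2 q$
$l{\left(7,-3 \right)} 35 + v{\left(8 \right)} = 2 \left(-3\right) 35 + \frac{1}{-16 + 3 \cdot 8^{2}} = \left(-6\right) 35 + \frac{1}{-16 + 3 \cdot 64} = -210 + \frac{1}{-16 + 192} = -210 + \frac{1}{176} = - \frac{36959}{176}$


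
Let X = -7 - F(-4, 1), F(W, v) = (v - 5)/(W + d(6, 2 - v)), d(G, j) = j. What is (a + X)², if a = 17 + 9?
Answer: 2809/9 ≈ 312.11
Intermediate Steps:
a = 26
F(W, v) = (-5 + v)/(2 + W - v) (F(W, v) = (v - 5)/(W + (2 - v)) = (-5 + v)/(2 + W - v))
X = -25/3 (X = -7 - (-5 + 1)/(2 - 4 - 1*1) = -7 - (-4)/(2 - 4 - 1) = -7 - (-4)/(-3) = -7 - (-1)*(-4)/3 = -7 - 1*4/3 = -7 - 4/3 = -25/3 ≈ -8.3333)
(a + X)² = (26 - 25/3)² = (53/3)² = 2809/9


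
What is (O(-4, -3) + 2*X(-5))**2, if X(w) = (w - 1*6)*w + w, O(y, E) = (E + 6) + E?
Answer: 10000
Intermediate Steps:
O(y, E) = 6 + 2*E (O(y, E) = (6 + E) + E = 6 + 2*E)
X(w) = w + w*(-6 + w) (X(w) = (w - 6)*w + w = (-6 + w)*w + w = w*(-6 + w) + w = w + w*(-6 + w))
(O(-4, -3) + 2*X(-5))**2 = ((6 + 2*(-3)) + 2*(-5*(-5 - 5)))**2 = ((6 - 6) + 2*(-5*(-10)))**2 = (0 + 2*50)**2 = (0 + 100)**2 = 100**2 = 10000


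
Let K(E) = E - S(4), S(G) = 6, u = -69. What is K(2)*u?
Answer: 276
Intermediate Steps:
K(E) = -6 + E (K(E) = E - 1*6 = E - 6 = -6 + E)
K(2)*u = (-6 + 2)*(-69) = -4*(-69) = 276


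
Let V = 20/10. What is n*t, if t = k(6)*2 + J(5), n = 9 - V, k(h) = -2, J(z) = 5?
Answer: 7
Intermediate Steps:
V = 2 (V = 20*(1/10) = 2)
n = 7 (n = 9 - 1*2 = 9 - 2 = 7)
t = 1 (t = -2*2 + 5 = -4 + 5 = 1)
n*t = 7*1 = 7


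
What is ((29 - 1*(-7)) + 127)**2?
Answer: 26569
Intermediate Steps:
((29 - 1*(-7)) + 127)**2 = ((29 + 7) + 127)**2 = (36 + 127)**2 = 163**2 = 26569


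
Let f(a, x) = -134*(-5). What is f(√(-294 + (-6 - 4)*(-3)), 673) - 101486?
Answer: -100816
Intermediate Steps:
f(a, x) = 670
f(√(-294 + (-6 - 4)*(-3)), 673) - 101486 = 670 - 101486 = -100816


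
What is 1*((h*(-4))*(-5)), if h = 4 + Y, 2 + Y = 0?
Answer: 40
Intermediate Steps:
Y = -2 (Y = -2 + 0 = -2)
h = 2 (h = 4 - 2 = 2)
1*((h*(-4))*(-5)) = 1*((2*(-4))*(-5)) = 1*(-8*(-5)) = 1*40 = 40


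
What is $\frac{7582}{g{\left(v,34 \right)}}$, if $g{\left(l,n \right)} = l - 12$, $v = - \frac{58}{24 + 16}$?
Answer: $- \frac{151640}{269} \approx -563.72$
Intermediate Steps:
$v = - \frac{29}{20}$ ($v = - \frac{58}{40} = \left(-58\right) \frac{1}{40} = - \frac{29}{20} \approx -1.45$)
$g{\left(l,n \right)} = -12 + l$
$\frac{7582}{g{\left(v,34 \right)}} = \frac{7582}{-12 - \frac{29}{20}} = \frac{7582}{- \frac{269}{20}} = 7582 \left(- \frac{20}{269}\right) = - \frac{151640}{269}$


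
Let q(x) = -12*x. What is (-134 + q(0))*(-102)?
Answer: 13668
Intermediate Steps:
(-134 + q(0))*(-102) = (-134 - 12*0)*(-102) = (-134 + 0)*(-102) = -134*(-102) = 13668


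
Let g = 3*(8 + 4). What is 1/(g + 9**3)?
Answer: 1/765 ≈ 0.0013072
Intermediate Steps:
g = 36 (g = 3*12 = 36)
1/(g + 9**3) = 1/(36 + 9**3) = 1/(36 + 729) = 1/765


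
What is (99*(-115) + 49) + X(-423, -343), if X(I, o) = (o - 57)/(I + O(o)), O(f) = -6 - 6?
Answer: -986152/87 ≈ -11335.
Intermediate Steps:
O(f) = -12
X(I, o) = (-57 + o)/(-12 + I) (X(I, o) = (o - 57)/(I - 12) = (-57 + o)/(-12 + I))
(99*(-115) + 49) + X(-423, -343) = (99*(-115) + 49) + (-57 - 343)/(-12 - 423) = (-11385 + 49) - 400/(-435) = -11336 - 1/435*(-400) = -11336 + 80/87 = -986152/87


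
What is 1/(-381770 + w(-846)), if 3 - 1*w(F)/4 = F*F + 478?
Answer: -1/3246534 ≈ -3.0802e-7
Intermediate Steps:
w(F) = -1900 - 4*F**2 (w(F) = 12 - 4*(F*F + 478) = 12 - 4*(F**2 + 478) = 12 - 4*(478 + F**2) = 12 + (-1912 - 4*F**2) = -1900 - 4*F**2)
1/(-381770 + w(-846)) = 1/(-381770 + (-1900 - 4*(-846)**2)) = 1/(-381770 + (-1900 - 4*715716)) = 1/(-381770 + (-1900 - 2862864)) = 1/(-381770 - 2864764) = 1/(-3246534) = -1/3246534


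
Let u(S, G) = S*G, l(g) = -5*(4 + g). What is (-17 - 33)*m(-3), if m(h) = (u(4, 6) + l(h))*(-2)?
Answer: 1900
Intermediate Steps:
l(g) = -20 - 5*g
u(S, G) = G*S
m(h) = -8 + 10*h (m(h) = (6*4 + (-20 - 5*h))*(-2) = (24 + (-20 - 5*h))*(-2) = (4 - 5*h)*(-2) = -8 + 10*h)
(-17 - 33)*m(-3) = (-17 - 33)*(-8 + 10*(-3)) = -50*(-8 - 30) = -50*(-38) = 1900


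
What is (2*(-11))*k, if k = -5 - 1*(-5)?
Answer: 0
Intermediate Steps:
k = 0 (k = -5 + 5 = 0)
(2*(-11))*k = (2*(-11))*0 = -22*0 = 0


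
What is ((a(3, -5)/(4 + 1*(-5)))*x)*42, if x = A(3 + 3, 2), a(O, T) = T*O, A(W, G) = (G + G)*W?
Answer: 15120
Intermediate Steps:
A(W, G) = 2*G*W (A(W, G) = (2*G)*W = 2*G*W)
a(O, T) = O*T
x = 24 (x = 2*2*(3 + 3) = 2*2*6 = 24)
((a(3, -5)/(4 + 1*(-5)))*x)*42 = (((3*(-5))/(4 + 1*(-5)))*24)*42 = (-15/(4 - 5)*24)*42 = (-15/(-1)*24)*42 = (-15*(-1)*24)*42 = (15*24)*42 = 360*42 = 15120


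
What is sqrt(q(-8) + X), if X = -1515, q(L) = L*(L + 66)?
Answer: I*sqrt(1979) ≈ 44.486*I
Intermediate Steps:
q(L) = L*(66 + L)
sqrt(q(-8) + X) = sqrt(-8*(66 - 8) - 1515) = sqrt(-8*58 - 1515) = sqrt(-464 - 1515) = sqrt(-1979) = I*sqrt(1979)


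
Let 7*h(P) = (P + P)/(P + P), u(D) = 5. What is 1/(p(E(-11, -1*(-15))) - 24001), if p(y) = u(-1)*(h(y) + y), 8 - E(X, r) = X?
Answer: -7/167337 ≈ -4.1832e-5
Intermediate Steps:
h(P) = ⅐ (h(P) = ((P + P)/(P + P))/7 = ((2*P)/((2*P)))/7 = ((2*P)*(1/(2*P)))/7 = (⅐)*1 = ⅐)
E(X, r) = 8 - X
p(y) = 5/7 + 5*y (p(y) = 5*(⅐ + y) = 5/7 + 5*y)
1/(p(E(-11, -1*(-15))) - 24001) = 1/((5/7 + 5*(8 - 1*(-11))) - 24001) = 1/((5/7 + 5*(8 + 11)) - 24001) = 1/((5/7 + 5*19) - 24001) = 1/((5/7 + 95) - 24001) = 1/(670/7 - 24001) = 1/(-167337/7) = -7/167337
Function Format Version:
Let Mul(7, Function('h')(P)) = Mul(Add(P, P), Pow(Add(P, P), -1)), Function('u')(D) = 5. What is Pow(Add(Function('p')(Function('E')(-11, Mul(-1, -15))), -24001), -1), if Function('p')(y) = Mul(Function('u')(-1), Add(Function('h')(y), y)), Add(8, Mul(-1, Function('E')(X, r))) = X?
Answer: Rational(-7, 167337) ≈ -4.1832e-5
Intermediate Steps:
Function('h')(P) = Rational(1, 7) (Function('h')(P) = Mul(Rational(1, 7), Mul(Add(P, P), Pow(Add(P, P), -1))) = Mul(Rational(1, 7), Mul(Mul(2, P), Pow(Mul(2, P), -1))) = Mul(Rational(1, 7), Mul(Mul(2, P), Mul(Rational(1, 2), Pow(P, -1)))) = Mul(Rational(1, 7), 1) = Rational(1, 7))
Function('E')(X, r) = Add(8, Mul(-1, X))
Function('p')(y) = Add(Rational(5, 7), Mul(5, y)) (Function('p')(y) = Mul(5, Add(Rational(1, 7), y)) = Add(Rational(5, 7), Mul(5, y)))
Pow(Add(Function('p')(Function('E')(-11, Mul(-1, -15))), -24001), -1) = Pow(Add(Add(Rational(5, 7), Mul(5, Add(8, Mul(-1, -11)))), -24001), -1) = Pow(Add(Add(Rational(5, 7), Mul(5, Add(8, 11))), -24001), -1) = Pow(Add(Add(Rational(5, 7), Mul(5, 19)), -24001), -1) = Pow(Add(Add(Rational(5, 7), 95), -24001), -1) = Pow(Add(Rational(670, 7), -24001), -1) = Pow(Rational(-167337, 7), -1) = Rational(-7, 167337)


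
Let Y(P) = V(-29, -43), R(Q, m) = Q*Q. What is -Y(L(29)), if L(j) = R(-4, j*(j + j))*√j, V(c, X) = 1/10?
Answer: -⅒ ≈ -0.10000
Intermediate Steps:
R(Q, m) = Q²
V(c, X) = ⅒
L(j) = 16*√j (L(j) = (-4)²*√j = 16*√j)
Y(P) = ⅒
-Y(L(29)) = -1*⅒ = -⅒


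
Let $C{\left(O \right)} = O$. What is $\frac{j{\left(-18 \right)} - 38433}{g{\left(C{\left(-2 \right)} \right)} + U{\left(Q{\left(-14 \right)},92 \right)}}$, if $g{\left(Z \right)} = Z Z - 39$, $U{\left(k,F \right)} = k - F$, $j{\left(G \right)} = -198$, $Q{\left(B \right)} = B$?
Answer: $\frac{12877}{47} \approx 273.98$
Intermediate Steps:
$g{\left(Z \right)} = -39 + Z^{2}$ ($g{\left(Z \right)} = Z^{2} - 39 = -39 + Z^{2}$)
$\frac{j{\left(-18 \right)} - 38433}{g{\left(C{\left(-2 \right)} \right)} + U{\left(Q{\left(-14 \right)},92 \right)}} = \frac{-198 - 38433}{\left(-39 + \left(-2\right)^{2}\right) - 106} = - \frac{38631}{\left(-39 + 4\right) - 106} = - \frac{38631}{-35 - 106} = - \frac{38631}{-141} = \left(-38631\right) \left(- \frac{1}{141}\right) = \frac{12877}{47}$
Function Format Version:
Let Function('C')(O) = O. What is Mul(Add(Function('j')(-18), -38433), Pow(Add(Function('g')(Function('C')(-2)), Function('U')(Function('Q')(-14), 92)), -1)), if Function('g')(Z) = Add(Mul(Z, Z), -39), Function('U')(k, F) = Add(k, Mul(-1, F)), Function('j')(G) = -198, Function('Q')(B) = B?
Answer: Rational(12877, 47) ≈ 273.98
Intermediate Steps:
Function('g')(Z) = Add(-39, Pow(Z, 2)) (Function('g')(Z) = Add(Pow(Z, 2), -39) = Add(-39, Pow(Z, 2)))
Mul(Add(Function('j')(-18), -38433), Pow(Add(Function('g')(Function('C')(-2)), Function('U')(Function('Q')(-14), 92)), -1)) = Mul(Add(-198, -38433), Pow(Add(Add(-39, Pow(-2, 2)), Add(-14, Mul(-1, 92))), -1)) = Mul(-38631, Pow(Add(Add(-39, 4), Add(-14, -92)), -1)) = Mul(-38631, Pow(Add(-35, -106), -1)) = Mul(-38631, Pow(-141, -1)) = Mul(-38631, Rational(-1, 141)) = Rational(12877, 47)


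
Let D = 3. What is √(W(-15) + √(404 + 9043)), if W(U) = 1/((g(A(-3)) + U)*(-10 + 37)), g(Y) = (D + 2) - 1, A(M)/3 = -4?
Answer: √(-33 + 9801*√9447)/99 ≈ 9.8586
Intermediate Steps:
A(M) = -12 (A(M) = 3*(-4) = -12)
g(Y) = 4 (g(Y) = (3 + 2) - 1 = 5 - 1 = 4)
W(U) = 1/(108 + 27*U) (W(U) = 1/((4 + U)*(-10 + 37)) = 1/((4 + U)*27) = 1/(108 + 27*U))
√(W(-15) + √(404 + 9043)) = √(1/(27*(4 - 15)) + √(404 + 9043)) = √((1/27)/(-11) + √9447) = √((1/27)*(-1/11) + √9447) = √(-1/297 + √9447)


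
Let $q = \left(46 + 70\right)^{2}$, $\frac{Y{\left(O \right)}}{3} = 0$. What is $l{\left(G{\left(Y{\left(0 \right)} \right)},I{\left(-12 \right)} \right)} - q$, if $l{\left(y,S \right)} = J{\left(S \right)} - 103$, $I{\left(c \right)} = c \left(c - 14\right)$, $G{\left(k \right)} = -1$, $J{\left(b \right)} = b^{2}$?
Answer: $83785$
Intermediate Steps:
$Y{\left(O \right)} = 0$ ($Y{\left(O \right)} = 3 \cdot 0 = 0$)
$I{\left(c \right)} = c \left(-14 + c\right)$
$l{\left(y,S \right)} = -103 + S^{2}$ ($l{\left(y,S \right)} = S^{2} - 103 = -103 + S^{2}$)
$q = 13456$ ($q = 116^{2} = 13456$)
$l{\left(G{\left(Y{\left(0 \right)} \right)},I{\left(-12 \right)} \right)} - q = \left(-103 + \left(- 12 \left(-14 - 12\right)\right)^{2}\right) - 13456 = \left(-103 + \left(\left(-12\right) \left(-26\right)\right)^{2}\right) - 13456 = \left(-103 + 312^{2}\right) - 13456 = \left(-103 + 97344\right) - 13456 = 97241 - 13456 = 83785$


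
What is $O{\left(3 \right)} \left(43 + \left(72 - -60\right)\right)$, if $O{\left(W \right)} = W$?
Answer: $525$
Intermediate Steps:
$O{\left(3 \right)} \left(43 + \left(72 - -60\right)\right) = 3 \left(43 + \left(72 - -60\right)\right) = 3 \left(43 + \left(72 + 60\right)\right) = 3 \left(43 + 132\right) = 3 \cdot 175 = 525$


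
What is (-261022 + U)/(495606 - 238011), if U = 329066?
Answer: 68044/257595 ≈ 0.26415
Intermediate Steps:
(-261022 + U)/(495606 - 238011) = (-261022 + 329066)/(495606 - 238011) = 68044/257595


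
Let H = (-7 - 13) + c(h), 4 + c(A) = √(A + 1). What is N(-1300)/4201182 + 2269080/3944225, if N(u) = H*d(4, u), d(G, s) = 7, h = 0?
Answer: 1906436606467/3314081414790 ≈ 0.57525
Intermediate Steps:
c(A) = -4 + √(1 + A) (c(A) = -4 + √(A + 1) = -4 + √(1 + A))
H = -23 (H = (-7 - 13) + (-4 + √(1 + 0)) = -20 + (-4 + √1) = -20 + (-4 + 1) = -20 - 3 = -23)
N(u) = -161 (N(u) = -23*7 = -161)
N(-1300)/4201182 + 2269080/3944225 = -161/4201182 + 2269080/3944225 = -161*1/4201182 + 2269080*(1/3944225) = -161/4201182 + 453816/788845 = 1906436606467/3314081414790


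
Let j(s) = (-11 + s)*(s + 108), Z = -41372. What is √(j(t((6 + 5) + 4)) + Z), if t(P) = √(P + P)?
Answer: √(-42530 + 97*√30) ≈ 204.94*I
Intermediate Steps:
t(P) = √2*√P (t(P) = √(2*P) = √2*√P)
j(s) = (-11 + s)*(108 + s)
√(j(t((6 + 5) + 4)) + Z) = √((-1188 + (√2*√((6 + 5) + 4))² + 97*(√2*√((6 + 5) + 4))) - 41372) = √((-1188 + (√2*√(11 + 4))² + 97*(√2*√(11 + 4))) - 41372) = √((-1188 + (√2*√15)² + 97*(√2*√15)) - 41372) = √((-1188 + (√30)² + 97*√30) - 41372) = √((-1188 + 30 + 97*√30) - 41372) = √((-1158 + 97*√30) - 41372) = √(-42530 + 97*√30)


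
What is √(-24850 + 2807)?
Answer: I*√22043 ≈ 148.47*I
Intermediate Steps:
√(-24850 + 2807) = √(-22043) = I*√22043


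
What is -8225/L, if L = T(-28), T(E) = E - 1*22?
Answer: 329/2 ≈ 164.50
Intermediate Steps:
T(E) = -22 + E (T(E) = E - 22 = -22 + E)
L = -50 (L = -22 - 28 = -50)
-8225/L = -8225/(-50) = -8225*(-1/50) = 329/2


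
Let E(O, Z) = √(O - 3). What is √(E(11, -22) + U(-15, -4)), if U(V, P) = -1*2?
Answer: √(-2 + 2*√2) ≈ 0.91018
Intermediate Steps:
E(O, Z) = √(-3 + O)
U(V, P) = -2
√(E(11, -22) + U(-15, -4)) = √(√(-3 + 11) - 2) = √(√8 - 2) = √(2*√2 - 2) = √(-2 + 2*√2)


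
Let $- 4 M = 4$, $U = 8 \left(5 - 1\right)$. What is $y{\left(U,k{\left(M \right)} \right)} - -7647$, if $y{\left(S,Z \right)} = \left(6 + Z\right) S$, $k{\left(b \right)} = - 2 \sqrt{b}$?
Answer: $7839 - 64 i \approx 7839.0 - 64.0 i$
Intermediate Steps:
$U = 32$ ($U = 8 \cdot 4 = 32$)
$M = -1$ ($M = \left(- \frac{1}{4}\right) 4 = -1$)
$y{\left(S,Z \right)} = S \left(6 + Z\right)$
$y{\left(U,k{\left(M \right)} \right)} - -7647 = 32 \left(6 - 2 \sqrt{-1}\right) - -7647 = 32 \left(6 - 2 i\right) + 7647 = \left(192 - 64 i\right) + 7647 = 7839 - 64 i$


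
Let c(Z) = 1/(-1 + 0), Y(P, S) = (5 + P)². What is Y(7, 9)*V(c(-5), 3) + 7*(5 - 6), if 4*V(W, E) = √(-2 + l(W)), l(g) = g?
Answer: -7 + 36*I*√3 ≈ -7.0 + 62.354*I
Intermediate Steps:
c(Z) = -1 (c(Z) = 1/(-1) = -1)
V(W, E) = √(-2 + W)/4
Y(7, 9)*V(c(-5), 3) + 7*(5 - 6) = (5 + 7)²*(√(-2 - 1)/4) + 7*(5 - 6) = 12²*(√(-3)/4) + 7*(-1) = 144*((I*√3)/4) - 7 = 144*(I*√3/4) - 7 = 36*I*√3 - 7 = -7 + 36*I*√3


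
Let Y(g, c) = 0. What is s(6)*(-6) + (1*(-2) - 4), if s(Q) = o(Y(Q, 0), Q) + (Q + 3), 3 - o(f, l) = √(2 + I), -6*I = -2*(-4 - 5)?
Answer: -78 + 6*I ≈ -78.0 + 6.0*I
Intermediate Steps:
I = -3 (I = -(-1)*(-4 - 5)/3 = -(-1)*(-9)/3 = -⅙*18 = -3)
o(f, l) = 3 - I (o(f, l) = 3 - √(2 - 3) = 3 - √(-1) = 3 - I)
s(Q) = 6 + Q - I (s(Q) = (3 - I) + (Q + 3) = (3 - I) + (3 + Q) = 6 + Q - I)
s(6)*(-6) + (1*(-2) - 4) = (6 + 6 - I)*(-6) + (1*(-2) - 4) = (12 - I)*(-6) + (-2 - 4) = (-72 + 6*I) - 6 = -78 + 6*I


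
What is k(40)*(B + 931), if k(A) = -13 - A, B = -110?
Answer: -43513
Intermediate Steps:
k(40)*(B + 931) = (-13 - 1*40)*(-110 + 931) = (-13 - 40)*821 = -53*821 = -43513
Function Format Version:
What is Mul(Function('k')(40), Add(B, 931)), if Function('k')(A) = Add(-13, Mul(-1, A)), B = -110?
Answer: -43513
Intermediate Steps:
Mul(Function('k')(40), Add(B, 931)) = Mul(Add(-13, Mul(-1, 40)), Add(-110, 931)) = Mul(Add(-13, -40), 821) = Mul(-53, 821) = -43513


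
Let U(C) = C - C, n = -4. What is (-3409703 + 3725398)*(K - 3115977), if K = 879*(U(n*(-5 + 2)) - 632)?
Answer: -1159075770975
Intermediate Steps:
U(C) = 0
K = -555528 (K = 879*(0 - 632) = 879*(-632) = -555528)
(-3409703 + 3725398)*(K - 3115977) = (-3409703 + 3725398)*(-555528 - 3115977) = 315695*(-3671505) = -1159075770975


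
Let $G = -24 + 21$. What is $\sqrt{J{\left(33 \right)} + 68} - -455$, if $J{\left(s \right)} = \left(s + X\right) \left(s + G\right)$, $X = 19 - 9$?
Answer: $455 + \sqrt{1358} \approx 491.85$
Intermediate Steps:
$G = -3$
$X = 10$ ($X = 19 - 9 = 10$)
$J{\left(s \right)} = \left(-3 + s\right) \left(10 + s\right)$ ($J{\left(s \right)} = \left(s + 10\right) \left(s - 3\right) = \left(10 + s\right) \left(-3 + s\right) = \left(-3 + s\right) \left(10 + s\right)$)
$\sqrt{J{\left(33 \right)} + 68} - -455 = \sqrt{\left(-30 + 33^{2} + 7 \cdot 33\right) + 68} - -455 = \sqrt{\left(-30 + 1089 + 231\right) + 68} + 455 = \sqrt{1290 + 68} + 455 = \sqrt{1358} + 455 = 455 + \sqrt{1358}$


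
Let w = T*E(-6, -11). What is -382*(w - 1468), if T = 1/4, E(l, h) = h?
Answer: 1123653/2 ≈ 5.6183e+5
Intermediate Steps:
T = 1/4 ≈ 0.25000
w = -11/4 (w = (1/4)*(-11) = -11/4 ≈ -2.7500)
-382*(w - 1468) = -382*(-11/4 - 1468) = -382*(-5883/4) = 1123653/2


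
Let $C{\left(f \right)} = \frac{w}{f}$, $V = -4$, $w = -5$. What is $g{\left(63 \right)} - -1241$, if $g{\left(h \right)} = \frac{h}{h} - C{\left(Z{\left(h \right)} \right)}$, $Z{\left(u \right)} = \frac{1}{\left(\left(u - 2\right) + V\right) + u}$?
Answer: $1842$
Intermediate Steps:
$Z{\left(u \right)} = \frac{1}{-6 + 2 u}$ ($Z{\left(u \right)} = \frac{1}{\left(\left(u - 2\right) - 4\right) + u} = \frac{1}{\left(\left(-2 + u\right) - 4\right) + u} = \frac{1}{\left(-6 + u\right) + u} = \frac{1}{-6 + 2 u}$)
$C{\left(f \right)} = - \frac{5}{f}$
$g{\left(h \right)} = -29 + 10 h$ ($g{\left(h \right)} = \frac{h}{h} - - \frac{5}{\frac{1}{2} \frac{1}{-3 + h}} = 1 - - 5 \left(-6 + 2 h\right) = 1 - \left(30 - 10 h\right) = 1 + \left(-30 + 10 h\right) = -29 + 10 h$)
$g{\left(63 \right)} - -1241 = \left(-29 + 10 \cdot 63\right) - -1241 = \left(-29 + 630\right) + 1241 = 601 + 1241 = 1842$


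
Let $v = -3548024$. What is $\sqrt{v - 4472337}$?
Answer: $i \sqrt{8020361} \approx 2832.0 i$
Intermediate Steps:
$\sqrt{v - 4472337} = \sqrt{-3548024 - 4472337} = \sqrt{-8020361} = i \sqrt{8020361}$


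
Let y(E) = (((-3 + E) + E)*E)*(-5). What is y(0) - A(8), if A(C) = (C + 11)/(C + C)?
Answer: -19/16 ≈ -1.1875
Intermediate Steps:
y(E) = -5*E*(-3 + 2*E) (y(E) = ((-3 + 2*E)*E)*(-5) = (E*(-3 + 2*E))*(-5) = -5*E*(-3 + 2*E))
A(C) = (11 + C)/(2*C) (A(C) = (11 + C)/((2*C)) = (11 + C)*(1/(2*C)) = (11 + C)/(2*C))
y(0) - A(8) = 5*0*(3 - 2*0) - (11 + 8)/(2*8) = 5*0*(3 + 0) - 19/(2*8) = 5*0*3 - 1*19/16 = 0 - 19/16 = -19/16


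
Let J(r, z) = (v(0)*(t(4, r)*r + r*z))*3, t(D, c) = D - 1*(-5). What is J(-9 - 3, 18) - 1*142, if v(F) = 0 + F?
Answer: -142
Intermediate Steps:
t(D, c) = 5 + D (t(D, c) = D + 5 = 5 + D)
v(F) = F
J(r, z) = 0 (J(r, z) = (0*((5 + 4)*r + r*z))*3 = (0*(9*r + r*z))*3 = 0*3 = 0)
J(-9 - 3, 18) - 1*142 = 0 - 1*142 = 0 - 142 = -142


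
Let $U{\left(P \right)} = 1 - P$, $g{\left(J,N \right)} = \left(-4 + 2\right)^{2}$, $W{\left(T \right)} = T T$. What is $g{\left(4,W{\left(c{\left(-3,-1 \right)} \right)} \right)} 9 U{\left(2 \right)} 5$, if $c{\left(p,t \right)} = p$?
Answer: $-180$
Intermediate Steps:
$W{\left(T \right)} = T^{2}$
$g{\left(J,N \right)} = 4$ ($g{\left(J,N \right)} = \left(-2\right)^{2} = 4$)
$g{\left(4,W{\left(c{\left(-3,-1 \right)} \right)} \right)} 9 U{\left(2 \right)} 5 = 4 \cdot 9 \left(1 - 2\right) 5 = 36 \left(1 - 2\right) 5 = 36 \left(-1\right) 5 = \left(-36\right) 5 = -180$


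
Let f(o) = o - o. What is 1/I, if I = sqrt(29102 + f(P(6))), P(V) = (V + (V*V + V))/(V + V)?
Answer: sqrt(29102)/29102 ≈ 0.0058619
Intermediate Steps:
P(V) = (V**2 + 2*V)/(2*V) (P(V) = (V + (V**2 + V))/((2*V)) = (V + (V + V**2))*(1/(2*V)) = (V**2 + 2*V)*(1/(2*V)) = (V**2 + 2*V)/(2*V))
f(o) = 0
I = sqrt(29102) (I = sqrt(29102 + 0) = sqrt(29102) ≈ 170.59)
1/I = 1/(sqrt(29102)) = sqrt(29102)/29102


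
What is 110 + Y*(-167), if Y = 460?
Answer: -76710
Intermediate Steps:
110 + Y*(-167) = 110 + 460*(-167) = 110 - 76820 = -76710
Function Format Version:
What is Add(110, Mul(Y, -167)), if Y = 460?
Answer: -76710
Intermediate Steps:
Add(110, Mul(Y, -167)) = Add(110, Mul(460, -167)) = Add(110, -76820) = -76710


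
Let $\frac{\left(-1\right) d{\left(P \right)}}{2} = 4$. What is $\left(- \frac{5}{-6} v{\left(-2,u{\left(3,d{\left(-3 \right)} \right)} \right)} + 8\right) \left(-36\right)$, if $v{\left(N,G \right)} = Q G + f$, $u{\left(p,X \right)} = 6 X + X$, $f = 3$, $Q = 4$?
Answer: $6342$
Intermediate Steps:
$d{\left(P \right)} = -8$ ($d{\left(P \right)} = \left(-2\right) 4 = -8$)
$u{\left(p,X \right)} = 7 X$
$v{\left(N,G \right)} = 3 + 4 G$ ($v{\left(N,G \right)} = 4 G + 3 = 3 + 4 G$)
$\left(- \frac{5}{-6} v{\left(-2,u{\left(3,d{\left(-3 \right)} \right)} \right)} + 8\right) \left(-36\right) = \left(- \frac{5}{-6} \left(3 + 4 \cdot 7 \left(-8\right)\right) + 8\right) \left(-36\right) = \left(\left(-5\right) \left(- \frac{1}{6}\right) \left(3 + 4 \left(-56\right)\right) + 8\right) \left(-36\right) = \left(\frac{5 \left(3 - 224\right)}{6} + 8\right) \left(-36\right) = \left(\frac{5}{6} \left(-221\right) + 8\right) \left(-36\right) = \left(- \frac{1105}{6} + 8\right) \left(-36\right) = \left(- \frac{1057}{6}\right) \left(-36\right) = 6342$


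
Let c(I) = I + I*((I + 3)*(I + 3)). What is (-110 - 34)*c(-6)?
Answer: 8640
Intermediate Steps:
c(I) = I + I*(3 + I)**2 (c(I) = I + I*((3 + I)*(3 + I)) = I + I*(3 + I)**2)
(-110 - 34)*c(-6) = (-110 - 34)*(-6*(1 + (3 - 6)**2)) = -(-864)*(1 + (-3)**2) = -(-864)*(1 + 9) = -(-864)*10 = -144*(-60) = 8640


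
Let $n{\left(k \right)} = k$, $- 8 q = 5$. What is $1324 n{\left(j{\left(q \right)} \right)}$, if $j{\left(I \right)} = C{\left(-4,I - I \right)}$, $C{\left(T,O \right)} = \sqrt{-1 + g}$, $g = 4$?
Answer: $1324 \sqrt{3} \approx 2293.2$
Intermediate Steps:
$q = - \frac{5}{8}$ ($q = \left(- \frac{1}{8}\right) 5 = - \frac{5}{8} \approx -0.625$)
$C{\left(T,O \right)} = \sqrt{3}$ ($C{\left(T,O \right)} = \sqrt{-1 + 4} = \sqrt{3}$)
$j{\left(I \right)} = \sqrt{3}$
$1324 n{\left(j{\left(q \right)} \right)} = 1324 \sqrt{3}$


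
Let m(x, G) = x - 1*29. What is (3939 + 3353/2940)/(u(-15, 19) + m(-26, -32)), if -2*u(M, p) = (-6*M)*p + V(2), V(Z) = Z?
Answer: -1654859/382620 ≈ -4.3251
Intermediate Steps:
u(M, p) = -1 + 3*M*p (u(M, p) = -((-6*M)*p + 2)/2 = -(-6*M*p + 2)/2 = -(2 - 6*M*p)/2 = -1 + 3*M*p)
m(x, G) = -29 + x (m(x, G) = x - 29 = -29 + x)
(3939 + 3353/2940)/(u(-15, 19) + m(-26, -32)) = (3939 + 3353/2940)/((-1 + 3*(-15)*19) + (-29 - 26)) = (3939 + 3353*(1/2940))/((-1 - 855) - 55) = (3939 + 479/420)/(-856 - 55) = (1654859/420)/(-911) = (1654859/420)*(-1/911) = -1654859/382620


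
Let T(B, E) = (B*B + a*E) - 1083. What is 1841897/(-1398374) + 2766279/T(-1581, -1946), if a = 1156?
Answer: 852460195813/87014521337 ≈ 9.7968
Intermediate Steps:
T(B, E) = -1083 + B**2 + 1156*E (T(B, E) = (B*B + 1156*E) - 1083 = (B**2 + 1156*E) - 1083 = -1083 + B**2 + 1156*E)
1841897/(-1398374) + 2766279/T(-1581, -1946) = 1841897/(-1398374) + 2766279/(-1083 + (-1581)**2 + 1156*(-1946)) = 1841897*(-1/1398374) + 2766279/(-1083 + 2499561 - 2249576) = -1841897/1398374 + 2766279/248902 = 852460195813/87014521337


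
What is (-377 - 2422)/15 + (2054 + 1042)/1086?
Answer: -166293/905 ≈ -183.75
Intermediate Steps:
(-377 - 2422)/15 + (2054 + 1042)/1086 = -2799*1/15 + 3096*(1/1086) = -933/5 + 516/181 = -166293/905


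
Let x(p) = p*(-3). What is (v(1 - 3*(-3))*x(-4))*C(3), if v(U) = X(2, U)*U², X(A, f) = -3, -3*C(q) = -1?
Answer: -1200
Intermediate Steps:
x(p) = -3*p
C(q) = ⅓ (C(q) = -⅓*(-1) = ⅓)
v(U) = -3*U²
(v(1 - 3*(-3))*x(-4))*C(3) = ((-3*(1 - 3*(-3))²)*(-3*(-4)))*(⅓) = (-3*(1 + 9)²*12)*(⅓) = (-3*10²*12)*(⅓) = (-3*100*12)*(⅓) = -300*12*(⅓) = -3600*⅓ = -1200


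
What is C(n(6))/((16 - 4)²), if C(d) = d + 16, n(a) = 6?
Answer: 11/72 ≈ 0.15278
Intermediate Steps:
C(d) = 16 + d
C(n(6))/((16 - 4)²) = (16 + 6)/((16 - 4)²) = 22/(12²) = 22/144 = 22*(1/144) = 11/72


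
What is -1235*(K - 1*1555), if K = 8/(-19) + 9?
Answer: 1909830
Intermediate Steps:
K = 163/19 (K = 8*(-1/19) + 9 = -8/19 + 9 = 163/19 ≈ 8.5789)
-1235*(K - 1*1555) = -1235*(163/19 - 1*1555) = -1235*(163/19 - 1555) = -1235*(-29382/19) = 1909830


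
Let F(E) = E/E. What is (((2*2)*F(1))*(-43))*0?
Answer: 0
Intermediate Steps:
F(E) = 1
(((2*2)*F(1))*(-43))*0 = (((2*2)*1)*(-43))*0 = ((4*1)*(-43))*0 = (4*(-43))*0 = -172*0 = 0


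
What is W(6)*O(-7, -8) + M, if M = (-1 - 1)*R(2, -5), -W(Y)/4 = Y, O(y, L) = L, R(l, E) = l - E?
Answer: 178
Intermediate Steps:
W(Y) = -4*Y
M = -14 (M = (-1 - 1)*(2 - 1*(-5)) = -2*(2 + 5) = -2*7 = -14)
W(6)*O(-7, -8) + M = -4*6*(-8) - 14 = -24*(-8) - 14 = 192 - 14 = 178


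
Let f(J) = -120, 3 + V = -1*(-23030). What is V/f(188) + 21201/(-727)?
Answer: -19284749/87240 ≈ -221.05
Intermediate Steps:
V = 23027 (V = -3 - 1*(-23030) = -3 + 23030 = 23027)
V/f(188) + 21201/(-727) = 23027/(-120) + 21201/(-727) = 23027*(-1/120) + 21201*(-1/727) = -23027/120 - 21201/727 = -19284749/87240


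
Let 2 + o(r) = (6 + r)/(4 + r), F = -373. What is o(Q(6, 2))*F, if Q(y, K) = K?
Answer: 746/3 ≈ 248.67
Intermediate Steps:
o(r) = -2 + (6 + r)/(4 + r)
o(Q(6, 2))*F = ((-2 - 1*2)/(4 + 2))*(-373) = ((-2 - 2)/6)*(-373) = ((1/6)*(-4))*(-373) = -2/3*(-373) = 746/3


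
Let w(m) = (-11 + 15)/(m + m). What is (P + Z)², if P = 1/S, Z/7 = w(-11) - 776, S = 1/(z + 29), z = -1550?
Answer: 5851791009/121 ≈ 4.8362e+7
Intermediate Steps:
w(m) = 2/m (w(m) = 4/((2*m)) = 4*(1/(2*m)) = 2/m)
S = -1/1521 (S = 1/(-1550 + 29) = 1/(-1521) = -1/1521 ≈ -0.00065746)
Z = -59766/11 (Z = 7*(2/(-11) - 776) = 7*(2*(-1/11) - 776) = 7*(-2/11 - 776) = 7*(-8538/11) = -59766/11 ≈ -5433.3)
P = -1521 (P = 1/(-1/1521) = -1521)
(P + Z)² = (-1521 - 59766/11)² = (-76497/11)² = 5851791009/121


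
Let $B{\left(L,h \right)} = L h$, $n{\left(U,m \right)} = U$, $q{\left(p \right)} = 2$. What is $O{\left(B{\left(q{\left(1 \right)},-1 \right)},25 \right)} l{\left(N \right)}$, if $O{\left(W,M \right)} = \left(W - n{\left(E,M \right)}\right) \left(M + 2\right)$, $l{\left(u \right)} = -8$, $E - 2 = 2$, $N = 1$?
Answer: $1296$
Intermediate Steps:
$E = 4$ ($E = 2 + 2 = 4$)
$O{\left(W,M \right)} = \left(-4 + W\right) \left(2 + M\right)$ ($O{\left(W,M \right)} = \left(W - 4\right) \left(M + 2\right) = \left(W - 4\right) \left(2 + M\right) = \left(-4 + W\right) \left(2 + M\right)$)
$O{\left(B{\left(q{\left(1 \right)},-1 \right)},25 \right)} l{\left(N \right)} = \left(-8 - 100 + 2 \cdot 2 \left(-1\right) + 25 \cdot 2 \left(-1\right)\right) \left(-8\right) = \left(-8 - 100 + 2 \left(-2\right) + 25 \left(-2\right)\right) \left(-8\right) = \left(-8 - 100 - 4 - 50\right) \left(-8\right) = \left(-162\right) \left(-8\right) = 1296$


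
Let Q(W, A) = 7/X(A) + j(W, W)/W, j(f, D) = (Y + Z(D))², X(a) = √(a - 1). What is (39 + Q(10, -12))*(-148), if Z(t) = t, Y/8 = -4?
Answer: -64676/5 + 1036*I*√13/13 ≈ -12935.0 + 287.33*I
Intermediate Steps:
Y = -32 (Y = 8*(-4) = -32)
X(a) = √(-1 + a)
j(f, D) = (-32 + D)²
Q(W, A) = 7/√(-1 + A) + (-32 + W)²/W (Q(W, A) = 7/(√(-1 + A)) + (-32 + W)²/W = 7/√(-1 + A) + (-32 + W)²/W)
(39 + Q(10, -12))*(-148) = (39 + (7/√(-1 - 12) + (-32 + 10)²/10))*(-148) = (39 + (7/√(-13) + (⅒)*(-22)²))*(-148) = (39 + (7*(-I*√13/13) + (⅒)*484))*(-148) = (39 + (-7*I*√13/13 + 242/5))*(-148) = (39 + (242/5 - 7*I*√13/13))*(-148) = (437/5 - 7*I*√13/13)*(-148) = -64676/5 + 1036*I*√13/13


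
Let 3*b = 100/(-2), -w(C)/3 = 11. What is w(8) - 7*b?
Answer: 251/3 ≈ 83.667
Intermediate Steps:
w(C) = -33 (w(C) = -3*11 = -33)
b = -50/3 (b = (100/(-2))/3 = (100*(-½))/3 = (⅓)*(-50) = -50/3 ≈ -16.667)
w(8) - 7*b = -33 - 7*(-50/3) = -33 + 350/3 = 251/3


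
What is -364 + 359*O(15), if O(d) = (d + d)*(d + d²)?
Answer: 2584436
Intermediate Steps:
O(d) = 2*d*(d + d²) (O(d) = (2*d)*(d + d²) = 2*d*(d + d²))
-364 + 359*O(15) = -364 + 359*(2*15²*(1 + 15)) = -364 + 359*(2*225*16) = -364 + 359*7200 = -364 + 2584800 = 2584436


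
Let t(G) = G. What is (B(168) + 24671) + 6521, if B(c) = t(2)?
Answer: 31194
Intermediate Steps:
B(c) = 2
(B(168) + 24671) + 6521 = (2 + 24671) + 6521 = 24673 + 6521 = 31194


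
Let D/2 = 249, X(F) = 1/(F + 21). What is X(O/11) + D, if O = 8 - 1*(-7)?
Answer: 122519/246 ≈ 498.04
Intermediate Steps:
O = 15 (O = 8 + 7 = 15)
X(F) = 1/(21 + F)
D = 498 (D = 2*249 = 498)
X(O/11) + D = 1/(21 + 15/11) + 498 = 1/(246/11) + 498 = 11/246 + 498 = 122519/246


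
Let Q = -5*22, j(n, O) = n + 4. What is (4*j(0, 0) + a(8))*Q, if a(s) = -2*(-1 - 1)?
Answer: -2200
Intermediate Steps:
j(n, O) = 4 + n
a(s) = 4 (a(s) = -2*(-2) = 4)
Q = -110
(4*j(0, 0) + a(8))*Q = (4*(4 + 0) + 4)*(-110) = (4*4 + 4)*(-110) = (16 + 4)*(-110) = 20*(-110) = -2200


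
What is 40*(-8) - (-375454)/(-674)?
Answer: -295567/337 ≈ -877.05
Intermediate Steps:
40*(-8) - (-375454)/(-674) = -320 - (-375454)*(-1)/674 = -320 - 694*541/674 = -320 - 187727/337 = -295567/337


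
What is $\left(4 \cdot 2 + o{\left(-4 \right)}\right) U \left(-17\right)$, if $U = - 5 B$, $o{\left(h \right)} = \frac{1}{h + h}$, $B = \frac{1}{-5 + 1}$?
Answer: $- \frac{5355}{32} \approx -167.34$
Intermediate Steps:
$B = - \frac{1}{4}$ ($B = \frac{1}{-4} = - \frac{1}{4} \approx -0.25$)
$o{\left(h \right)} = \frac{1}{2 h}$
$U = \frac{5}{4}$ ($U = \left(-5\right) \left(- \frac{1}{4}\right) = \frac{5}{4} \approx 1.25$)
$\left(4 \cdot 2 + o{\left(-4 \right)}\right) U \left(-17\right) = \left(4 \cdot 2 + \frac{1}{2 \left(-4\right)}\right) \frac{5}{4} \left(-17\right) = \left(8 + \frac{1}{2} \left(- \frac{1}{4}\right)\right) \frac{5}{4} \left(-17\right) = \left(8 - \frac{1}{8}\right) \frac{5}{4} \left(-17\right) = \frac{63}{8} \cdot \frac{5}{4} \left(-17\right) = \frac{315}{32} \left(-17\right) = - \frac{5355}{32}$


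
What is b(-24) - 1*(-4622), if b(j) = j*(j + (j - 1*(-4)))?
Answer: 5678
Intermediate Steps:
b(j) = j*(4 + 2*j) (b(j) = j*(j + (j + 4)) = j*(j + (4 + j)) = j*(4 + 2*j))
b(-24) - 1*(-4622) = 2*(-24)*(2 - 24) - 1*(-4622) = 2*(-24)*(-22) + 4622 = 1056 + 4622 = 5678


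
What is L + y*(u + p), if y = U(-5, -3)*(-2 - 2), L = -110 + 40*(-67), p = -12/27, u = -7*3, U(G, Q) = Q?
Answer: -9142/3 ≈ -3047.3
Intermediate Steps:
u = -21
p = -4/9 (p = -12*1/27 = -4/9 ≈ -0.44444)
L = -2790 (L = -110 - 2680 = -2790)
y = 12 (y = -3*(-2 - 2) = -3*(-4) = 12)
L + y*(u + p) = -2790 + 12*(-21 - 4/9) = -2790 + 12*(-193/9) = -2790 - 772/3 = -9142/3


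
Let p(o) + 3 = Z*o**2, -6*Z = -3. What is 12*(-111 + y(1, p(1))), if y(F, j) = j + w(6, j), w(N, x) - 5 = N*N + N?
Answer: -798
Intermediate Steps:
w(N, x) = 5 + N + N**2 (w(N, x) = 5 + (N*N + N) = 5 + (N**2 + N) = 5 + (N + N**2) = 5 + N + N**2)
Z = 1/2 (Z = -1/6*(-3) = 1/2 ≈ 0.50000)
p(o) = -3 + o**2/2
y(F, j) = 47 + j (y(F, j) = j + (5 + 6 + 6**2) = j + (5 + 6 + 36) = j + 47 = 47 + j)
12*(-111 + y(1, p(1))) = 12*(-111 + (47 + (-3 + (1/2)*1**2))) = 12*(-111 + (47 + (-3 + (1/2)*1))) = 12*(-111 + (47 + (-3 + 1/2))) = 12*(-111 + (47 - 5/2)) = 12*(-111 + 89/2) = 12*(-133/2) = -798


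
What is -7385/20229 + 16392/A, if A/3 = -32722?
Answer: -176091613/330966669 ≈ -0.53205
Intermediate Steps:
A = -98166 (A = 3*(-32722) = -98166)
-7385/20229 + 16392/A = -7385/20229 + 16392/(-98166) = -7385*1/20229 + 16392*(-1/98166) = -7385/20229 - 2732/16361 = -176091613/330966669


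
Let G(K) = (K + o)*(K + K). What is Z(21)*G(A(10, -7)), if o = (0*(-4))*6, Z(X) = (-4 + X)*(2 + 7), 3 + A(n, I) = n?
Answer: 14994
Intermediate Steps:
A(n, I) = -3 + n
Z(X) = -36 + 9*X (Z(X) = (-4 + X)*9 = -36 + 9*X)
o = 0 (o = 0*6 = 0)
G(K) = 2*K² (G(K) = (K + 0)*(K + K) = K*(2*K) = 2*K²)
Z(21)*G(A(10, -7)) = (-36 + 9*21)*(2*(-3 + 10)²) = (-36 + 189)*(2*7²) = 153*(2*49) = 153*98 = 14994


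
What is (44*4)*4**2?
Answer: 2816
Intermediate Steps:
(44*4)*4**2 = 176*16 = 2816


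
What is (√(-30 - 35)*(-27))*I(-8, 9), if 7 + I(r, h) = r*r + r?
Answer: -1323*I*√65 ≈ -10666.0*I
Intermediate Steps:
I(r, h) = -7 + r + r² (I(r, h) = -7 + (r*r + r) = -7 + (r² + r) = -7 + (r + r²) = -7 + r + r²)
(√(-30 - 35)*(-27))*I(-8, 9) = (√(-30 - 35)*(-27))*(-7 - 8 + (-8)²) = (√(-65)*(-27))*(-7 - 8 + 64) = ((I*√65)*(-27))*49 = -27*I*√65*49 = -1323*I*√65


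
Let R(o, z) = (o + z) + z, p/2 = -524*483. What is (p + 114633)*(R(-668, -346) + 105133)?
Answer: -40632421923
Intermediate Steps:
p = -506184 (p = 2*(-524*483) = 2*(-253092) = -506184)
R(o, z) = o + 2*z
(p + 114633)*(R(-668, -346) + 105133) = (-506184 + 114633)*((-668 + 2*(-346)) + 105133) = -391551*((-668 - 692) + 105133) = -391551*(-1360 + 105133) = -391551*103773 = -40632421923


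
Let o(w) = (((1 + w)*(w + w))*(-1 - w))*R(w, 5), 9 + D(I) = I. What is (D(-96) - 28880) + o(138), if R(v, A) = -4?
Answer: 21301399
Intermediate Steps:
D(I) = -9 + I
o(w) = -8*w*(1 + w)*(-1 - w) (o(w) = (((1 + w)*(w + w))*(-1 - w))*(-4) = (((1 + w)*(2*w))*(-1 - w))*(-4) = ((2*w*(1 + w))*(-1 - w))*(-4) = (2*w*(1 + w)*(-1 - w))*(-4) = -8*w*(1 + w)*(-1 - w))
(D(-96) - 28880) + o(138) = ((-9 - 96) - 28880) + 8*138*(1 + 138² + 2*138) = (-105 - 28880) + 8*138*(1 + 19044 + 276) = -28985 + 8*138*19321 = -28985 + 21330384 = 21301399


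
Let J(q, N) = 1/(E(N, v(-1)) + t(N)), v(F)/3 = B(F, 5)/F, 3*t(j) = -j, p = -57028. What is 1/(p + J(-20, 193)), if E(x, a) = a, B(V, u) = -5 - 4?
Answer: -112/6387139 ≈ -1.7535e-5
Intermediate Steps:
B(V, u) = -9
t(j) = -j/3 (t(j) = (-j)/3 = -j/3)
v(F) = -27/F (v(F) = 3*(-9/F) = -27/F)
J(q, N) = 1/(27 - N/3) (J(q, N) = 1/(-27/(-1) - N/3) = 1/(-27*(-1) - N/3) = 1/(27 - N/3))
1/(p + J(-20, 193)) = 1/(-57028 - 3/(-81 + 193)) = 1/(-57028 - 3/112) = 1/(-6387139/112) = -112/6387139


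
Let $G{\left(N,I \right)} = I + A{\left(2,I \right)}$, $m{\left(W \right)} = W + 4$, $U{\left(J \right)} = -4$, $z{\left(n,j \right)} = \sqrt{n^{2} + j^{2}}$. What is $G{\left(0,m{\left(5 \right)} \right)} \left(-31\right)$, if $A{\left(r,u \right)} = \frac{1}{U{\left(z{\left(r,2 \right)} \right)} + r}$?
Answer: $- \frac{527}{2} \approx -263.5$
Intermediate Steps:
$z{\left(n,j \right)} = \sqrt{j^{2} + n^{2}}$
$A{\left(r,u \right)} = \frac{1}{-4 + r}$
$m{\left(W \right)} = 4 + W$
$G{\left(N,I \right)} = - \frac{1}{2} + I$ ($G{\left(N,I \right)} = I + \frac{1}{-4 + 2} = I + \frac{1}{-2} = I - \frac{1}{2} = - \frac{1}{2} + I$)
$G{\left(0,m{\left(5 \right)} \right)} \left(-31\right) = \left(- \frac{1}{2} + \left(4 + 5\right)\right) \left(-31\right) = \left(- \frac{1}{2} + 9\right) \left(-31\right) = \frac{17}{2} \left(-31\right) = - \frac{527}{2}$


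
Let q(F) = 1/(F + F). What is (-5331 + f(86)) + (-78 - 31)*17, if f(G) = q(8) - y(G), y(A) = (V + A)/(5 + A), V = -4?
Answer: -10461125/1456 ≈ -7184.8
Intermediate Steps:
q(F) = 1/(2*F)
y(A) = (-4 + A)/(5 + A)
f(G) = 1/16 - (-4 + G)/(5 + G) (f(G) = (1/2)/8 - (-4 + G)/(5 + G) = (1/2)*(1/8) - (-4 + G)/(5 + G) = 1/16 - (-4 + G)/(5 + G))
(-5331 + f(86)) + (-78 - 31)*17 = (-5331 + 3*(23 - 5*86)/(16*(5 + 86))) + (-78 - 31)*17 = (-5331 + (3/16)*(23 - 430)/91) - 109*17 = (-5331 + (3/16)*(1/91)*(-407)) - 1853 = (-5331 - 1221/1456) - 1853 = -7763157/1456 - 1853 = -10461125/1456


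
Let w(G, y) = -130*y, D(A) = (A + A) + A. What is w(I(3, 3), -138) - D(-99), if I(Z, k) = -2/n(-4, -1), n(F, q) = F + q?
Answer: 18237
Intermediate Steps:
I(Z, k) = ⅖ (I(Z, k) = -2/(-4 - 1) = -2/(-5) = -2*(-⅕) = ⅖)
D(A) = 3*A (D(A) = 2*A + A = 3*A)
w(I(3, 3), -138) - D(-99) = -130*(-138) - 3*(-99) = 17940 - 1*(-297) = 17940 + 297 = 18237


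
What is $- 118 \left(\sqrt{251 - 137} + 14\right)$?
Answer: $-1652 - 118 \sqrt{114} \approx -2911.9$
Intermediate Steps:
$- 118 \left(\sqrt{251 - 137} + 14\right) = - 118 \left(\sqrt{114} + 14\right) = - 118 \left(14 + \sqrt{114}\right) = -1652 - 118 \sqrt{114}$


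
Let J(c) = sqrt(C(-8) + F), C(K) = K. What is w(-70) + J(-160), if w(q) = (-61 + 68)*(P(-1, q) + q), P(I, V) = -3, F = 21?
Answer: -511 + sqrt(13) ≈ -507.39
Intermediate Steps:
w(q) = -21 + 7*q (w(q) = (-61 + 68)*(-3 + q) = 7*(-3 + q) = -21 + 7*q)
J(c) = sqrt(13) (J(c) = sqrt(-8 + 21) = sqrt(13))
w(-70) + J(-160) = (-21 + 7*(-70)) + sqrt(13) = (-21 - 490) + sqrt(13) = -511 + sqrt(13)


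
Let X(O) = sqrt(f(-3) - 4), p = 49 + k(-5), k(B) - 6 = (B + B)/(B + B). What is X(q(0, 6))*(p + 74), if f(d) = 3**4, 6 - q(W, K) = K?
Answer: 130*sqrt(77) ≈ 1140.7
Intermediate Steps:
q(W, K) = 6 - K
k(B) = 7 (k(B) = 6 + (B + B)/(B + B) = 6 + (2*B)/((2*B)) = 6 + (2*B)*(1/(2*B)) = 6 + 1 = 7)
f(d) = 81
p = 56 (p = 49 + 7 = 56)
X(O) = sqrt(77) (X(O) = sqrt(81 - 4) = sqrt(77))
X(q(0, 6))*(p + 74) = sqrt(77)*(56 + 74) = sqrt(77)*130 = 130*sqrt(77)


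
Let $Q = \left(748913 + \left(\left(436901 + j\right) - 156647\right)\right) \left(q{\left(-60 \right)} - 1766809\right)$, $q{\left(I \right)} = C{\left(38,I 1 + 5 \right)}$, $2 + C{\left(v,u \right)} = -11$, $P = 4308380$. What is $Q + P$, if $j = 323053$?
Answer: $-2389127736460$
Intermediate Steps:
$C{\left(v,u \right)} = -13$ ($C{\left(v,u \right)} = -2 - 11 = -13$)
$q{\left(I \right)} = -13$
$Q = -2389132044840$ ($Q = \left(748913 + \left(\left(436901 + 323053\right) - 156647\right)\right) \left(-13 - 1766809\right) = \left(748913 + \left(759954 - 156647\right)\right) \left(-1766822\right) = \left(748913 + 603307\right) \left(-1766822\right) = 1352220 \left(-1766822\right) = -2389132044840$)
$Q + P = -2389132044840 + 4308380 = -2389127736460$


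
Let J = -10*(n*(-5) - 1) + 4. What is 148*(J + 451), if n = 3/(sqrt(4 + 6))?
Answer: 68820 + 2220*sqrt(10) ≈ 75840.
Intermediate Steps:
n = 3*sqrt(10)/10 (n = 3/(sqrt(10)) = 3*(sqrt(10)/10) = 3*sqrt(10)/10 ≈ 0.94868)
J = 14 + 15*sqrt(10) (J = -10*((3*sqrt(10)/10)*(-5) - 1) + 4 = -10*(-3*sqrt(10)/2 - 1) + 4 = -10*(-1 - 3*sqrt(10)/2) + 4 = (10 + 15*sqrt(10)) + 4 = 14 + 15*sqrt(10) ≈ 61.434)
148*(J + 451) = 148*((14 + 15*sqrt(10)) + 451) = 148*(465 + 15*sqrt(10)) = 68820 + 2220*sqrt(10)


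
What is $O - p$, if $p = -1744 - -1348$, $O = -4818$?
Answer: $-4422$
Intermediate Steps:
$p = -396$ ($p = -1744 + 1348 = -396$)
$O - p = -4818 - -396 = -4818 + 396 = -4422$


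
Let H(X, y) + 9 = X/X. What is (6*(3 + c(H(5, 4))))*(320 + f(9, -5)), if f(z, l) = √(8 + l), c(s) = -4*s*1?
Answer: 67200 + 210*√3 ≈ 67564.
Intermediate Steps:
H(X, y) = -8 (H(X, y) = -9 + X/X = -9 + 1 = -8)
c(s) = -4*s
(6*(3 + c(H(5, 4))))*(320 + f(9, -5)) = (6*(3 - 4*(-8)))*(320 + √(8 - 5)) = (6*(3 + 32))*(320 + √3) = (6*35)*(320 + √3) = 210*(320 + √3) = 67200 + 210*√3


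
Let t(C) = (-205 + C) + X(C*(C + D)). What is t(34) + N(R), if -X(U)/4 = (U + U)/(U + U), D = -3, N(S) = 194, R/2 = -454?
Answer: 19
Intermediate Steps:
R = -908 (R = 2*(-454) = -908)
X(U) = -4 (X(U) = -4*(U + U)/(U + U) = -4*2*U/(2*U) = -4*2*U*1/(2*U) = -4*1 = -4)
t(C) = -209 + C (t(C) = (-205 + C) - 4 = -209 + C)
t(34) + N(R) = (-209 + 34) + 194 = -175 + 194 = 19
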